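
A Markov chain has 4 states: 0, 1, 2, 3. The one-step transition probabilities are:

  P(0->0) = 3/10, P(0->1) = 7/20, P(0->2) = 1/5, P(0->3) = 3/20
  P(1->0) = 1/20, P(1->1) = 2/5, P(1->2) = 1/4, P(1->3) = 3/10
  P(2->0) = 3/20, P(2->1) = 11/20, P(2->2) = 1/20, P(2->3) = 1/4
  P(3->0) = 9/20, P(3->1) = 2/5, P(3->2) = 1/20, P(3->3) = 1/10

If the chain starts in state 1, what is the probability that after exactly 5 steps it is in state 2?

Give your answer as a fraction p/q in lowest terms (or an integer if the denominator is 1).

Answer: 104797/640000

Derivation:
Computing P^5 by repeated multiplication:
P^1 =
  0: [3/10, 7/20, 1/5, 3/20]
  1: [1/20, 2/5, 1/4, 3/10]
  2: [3/20, 11/20, 1/20, 1/4]
  3: [9/20, 2/5, 1/20, 1/10]
P^2 =
  0: [41/200, 83/200, 33/200, 43/200]
  1: [83/400, 87/200, 11/80, 11/50]
  2: [77/400, 2/5, 73/400, 9/40]
  3: [83/400, 77/200, 79/400, 21/100]
P^3 =
  0: [163/800, 829/2000, 131/800, 109/500]
  1: [1629/8000, 1641/4000, 269/1600, 109/500]
  2: [1651/8000, 1671/4000, 1271/8000, 217/1000]
  3: [329/1600, 1677/4000, 253/1600, 217/1000]
P^4 =
  0: [16361/80000, 663/1600, 13077/80000, 4353/20000]
  1: [32787/160000, 33203/80000, 5203/32000, 4349/20000]
  2: [6537/32000, 33081/80000, 26321/160000, 2177/10000]
  3: [32643/160000, 1323/3200, 26351/160000, 4357/20000]
P^5 =
  0: [65451/320000, 66287/160000, 261683/1600000, 10881/50000]
  1: [654301/3200000, 662629/1600000, 104797/640000, 87057/400000]
  2: [654723/3200000, 663139/1600000, 522703/3200000, 87037/400000]
  3: [130953/640000, 132641/320000, 522529/3200000, 87037/400000]

(P^5)[1 -> 2] = 104797/640000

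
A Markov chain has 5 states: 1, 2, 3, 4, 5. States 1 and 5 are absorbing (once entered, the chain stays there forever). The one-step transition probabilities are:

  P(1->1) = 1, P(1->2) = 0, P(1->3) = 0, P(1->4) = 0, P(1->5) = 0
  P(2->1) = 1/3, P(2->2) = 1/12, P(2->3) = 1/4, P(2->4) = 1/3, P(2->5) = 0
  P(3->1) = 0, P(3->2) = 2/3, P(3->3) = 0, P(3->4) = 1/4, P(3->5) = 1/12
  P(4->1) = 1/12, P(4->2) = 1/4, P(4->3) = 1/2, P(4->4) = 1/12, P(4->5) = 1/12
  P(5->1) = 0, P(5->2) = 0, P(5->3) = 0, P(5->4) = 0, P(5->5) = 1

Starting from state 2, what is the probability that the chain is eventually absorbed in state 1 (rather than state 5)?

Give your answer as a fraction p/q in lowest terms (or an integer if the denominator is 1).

Answer: 9/11

Derivation:
Let a_i = P(absorbed in 1 | start in state i).
Boundary conditions: a_1 = 1, a_5 = 0.
For each transient state i, a_i = sum_j P(i->j) * a_j:
  a_2 = 1/3*a_1 + 1/12*a_2 + 1/4*a_3 + 1/3*a_4 + 0*a_5
  a_3 = 0*a_1 + 2/3*a_2 + 0*a_3 + 1/4*a_4 + 1/12*a_5
  a_4 = 1/12*a_1 + 1/4*a_2 + 1/2*a_3 + 1/12*a_4 + 1/12*a_5

Substituting a_1 = 1 and a_5 = 0, rearrange to (I - Q) a = r where r[i] = P(i -> 1):
  [11/12, -1/4, -1/3] . (a_2, a_3, a_4) = 1/3
  [-2/3, 1, -1/4] . (a_2, a_3, a_4) = 0
  [-1/4, -1/2, 11/12] . (a_2, a_3, a_4) = 1/12

Solving yields:
  a_2 = 9/11
  a_3 = 151/209
  a_4 = 148/209

Starting state is 2, so the absorption probability is a_2 = 9/11.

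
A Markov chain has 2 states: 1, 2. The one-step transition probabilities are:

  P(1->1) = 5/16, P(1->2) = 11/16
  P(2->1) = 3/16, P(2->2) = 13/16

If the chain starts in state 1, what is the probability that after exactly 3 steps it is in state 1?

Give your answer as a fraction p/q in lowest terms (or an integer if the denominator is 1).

Answer: 221/1024

Derivation:
Computing P^3 by repeated multiplication:
P^1 =
  1: [5/16, 11/16]
  2: [3/16, 13/16]
P^2 =
  1: [29/128, 99/128]
  2: [27/128, 101/128]
P^3 =
  1: [221/1024, 803/1024]
  2: [219/1024, 805/1024]

(P^3)[1 -> 1] = 221/1024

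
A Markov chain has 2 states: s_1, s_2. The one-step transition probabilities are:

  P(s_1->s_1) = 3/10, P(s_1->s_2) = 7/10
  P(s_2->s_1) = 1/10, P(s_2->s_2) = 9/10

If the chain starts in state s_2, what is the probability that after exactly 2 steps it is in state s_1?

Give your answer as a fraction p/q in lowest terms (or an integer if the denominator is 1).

Computing P^2 by repeated multiplication:
P^1 =
  s_1: [3/10, 7/10]
  s_2: [1/10, 9/10]
P^2 =
  s_1: [4/25, 21/25]
  s_2: [3/25, 22/25]

(P^2)[s_2 -> s_1] = 3/25

Answer: 3/25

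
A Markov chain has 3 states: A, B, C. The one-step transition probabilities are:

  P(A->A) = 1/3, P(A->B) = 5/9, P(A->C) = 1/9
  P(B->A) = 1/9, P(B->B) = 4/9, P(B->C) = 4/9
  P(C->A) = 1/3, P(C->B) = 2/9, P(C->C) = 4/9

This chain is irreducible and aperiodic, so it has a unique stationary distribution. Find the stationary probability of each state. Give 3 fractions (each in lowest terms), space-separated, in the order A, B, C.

Answer: 17/69 9/23 25/69

Derivation:
The stationary distribution satisfies pi = pi * P, i.e.:
  pi_A = 1/3*pi_A + 1/9*pi_B + 1/3*pi_C
  pi_B = 5/9*pi_A + 4/9*pi_B + 2/9*pi_C
  pi_C = 1/9*pi_A + 4/9*pi_B + 4/9*pi_C
with normalization: pi_A + pi_B + pi_C = 1.

Using the first 2 balance equations plus normalization, the linear system A*pi = b is:
  [-2/3, 1/9, 1/3] . pi = 0
  [5/9, -5/9, 2/9] . pi = 0
  [1, 1, 1] . pi = 1

Solving yields:
  pi_A = 17/69
  pi_B = 9/23
  pi_C = 25/69

Verification (pi * P):
  17/69*1/3 + 9/23*1/9 + 25/69*1/3 = 17/69 = pi_A  (ok)
  17/69*5/9 + 9/23*4/9 + 25/69*2/9 = 9/23 = pi_B  (ok)
  17/69*1/9 + 9/23*4/9 + 25/69*4/9 = 25/69 = pi_C  (ok)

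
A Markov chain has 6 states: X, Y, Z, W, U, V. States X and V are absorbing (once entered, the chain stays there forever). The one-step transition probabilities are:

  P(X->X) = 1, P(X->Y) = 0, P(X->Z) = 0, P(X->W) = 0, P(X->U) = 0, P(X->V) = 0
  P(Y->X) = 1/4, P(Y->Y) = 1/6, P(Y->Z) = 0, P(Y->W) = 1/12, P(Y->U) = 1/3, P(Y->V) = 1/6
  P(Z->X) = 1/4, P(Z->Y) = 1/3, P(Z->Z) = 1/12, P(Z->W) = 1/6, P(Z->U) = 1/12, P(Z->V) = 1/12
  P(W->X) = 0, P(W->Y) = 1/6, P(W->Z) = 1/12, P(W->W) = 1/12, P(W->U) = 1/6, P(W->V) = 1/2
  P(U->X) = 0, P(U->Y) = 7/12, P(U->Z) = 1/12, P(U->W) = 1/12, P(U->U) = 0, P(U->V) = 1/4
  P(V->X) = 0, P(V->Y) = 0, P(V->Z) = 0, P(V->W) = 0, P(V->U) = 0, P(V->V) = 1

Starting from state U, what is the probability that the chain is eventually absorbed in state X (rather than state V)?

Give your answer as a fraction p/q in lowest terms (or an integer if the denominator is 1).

Answer: 3096/9793

Derivation:
Let a_i = P(absorbed in X | start in state i).
Boundary conditions: a_X = 1, a_V = 0.
For each transient state i, a_i = sum_j P(i->j) * a_j:
  a_Y = 1/4*a_X + 1/6*a_Y + 0*a_Z + 1/12*a_W + 1/3*a_U + 1/6*a_V
  a_Z = 1/4*a_X + 1/3*a_Y + 1/12*a_Z + 1/6*a_W + 1/12*a_U + 1/12*a_V
  a_W = 0*a_X + 1/6*a_Y + 1/12*a_Z + 1/12*a_W + 1/6*a_U + 1/2*a_V
  a_U = 0*a_X + 7/12*a_Y + 1/12*a_Z + 1/12*a_W + 0*a_U + 1/4*a_V

Substituting a_X = 1 and a_V = 0, rearrange to (I - Q) a = r where r[i] = P(i -> X):
  [5/6, 0, -1/12, -1/3] . (a_Y, a_Z, a_W, a_U) = 1/4
  [-1/3, 11/12, -1/6, -1/12] . (a_Y, a_Z, a_W, a_U) = 1/4
  [-1/6, -1/12, 11/12, -1/6] . (a_Y, a_Z, a_W, a_U) = 0
  [-7/12, -1/12, -1/12, 1] . (a_Y, a_Z, a_W, a_U) = 0

Solving yields:
  a_Y = 4356/9793
  a_Z = 4863/9793
  a_W = 1797/9793
  a_U = 3096/9793

Starting state is U, so the absorption probability is a_U = 3096/9793.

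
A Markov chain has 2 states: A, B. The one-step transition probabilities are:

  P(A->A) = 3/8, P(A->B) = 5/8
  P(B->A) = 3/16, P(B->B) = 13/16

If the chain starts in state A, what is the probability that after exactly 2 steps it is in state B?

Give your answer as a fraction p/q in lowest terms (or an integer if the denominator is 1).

Answer: 95/128

Derivation:
Computing P^2 by repeated multiplication:
P^1 =
  A: [3/8, 5/8]
  B: [3/16, 13/16]
P^2 =
  A: [33/128, 95/128]
  B: [57/256, 199/256]

(P^2)[A -> B] = 95/128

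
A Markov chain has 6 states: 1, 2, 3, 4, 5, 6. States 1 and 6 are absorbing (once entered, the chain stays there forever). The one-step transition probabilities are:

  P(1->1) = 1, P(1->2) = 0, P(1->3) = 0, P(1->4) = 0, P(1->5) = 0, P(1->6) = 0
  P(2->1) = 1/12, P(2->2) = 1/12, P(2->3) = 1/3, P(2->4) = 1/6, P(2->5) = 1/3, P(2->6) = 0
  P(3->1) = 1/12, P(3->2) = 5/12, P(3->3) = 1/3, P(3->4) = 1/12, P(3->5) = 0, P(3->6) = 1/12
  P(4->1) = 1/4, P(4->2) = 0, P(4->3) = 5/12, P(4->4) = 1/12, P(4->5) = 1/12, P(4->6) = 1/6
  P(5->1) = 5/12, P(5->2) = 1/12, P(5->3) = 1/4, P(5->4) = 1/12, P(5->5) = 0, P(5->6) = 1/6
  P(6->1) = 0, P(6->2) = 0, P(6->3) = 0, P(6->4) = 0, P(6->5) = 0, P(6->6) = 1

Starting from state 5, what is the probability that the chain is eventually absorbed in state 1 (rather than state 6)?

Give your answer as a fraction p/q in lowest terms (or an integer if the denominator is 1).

Let a_i = P(absorbed in 1 | start in state i).
Boundary conditions: a_1 = 1, a_6 = 0.
For each transient state i, a_i = sum_j P(i->j) * a_j:
  a_2 = 1/12*a_1 + 1/12*a_2 + 1/3*a_3 + 1/6*a_4 + 1/3*a_5 + 0*a_6
  a_3 = 1/12*a_1 + 5/12*a_2 + 1/3*a_3 + 1/12*a_4 + 0*a_5 + 1/12*a_6
  a_4 = 1/4*a_1 + 0*a_2 + 5/12*a_3 + 1/12*a_4 + 1/12*a_5 + 1/6*a_6
  a_5 = 5/12*a_1 + 1/12*a_2 + 1/4*a_3 + 1/12*a_4 + 0*a_5 + 1/6*a_6

Substituting a_1 = 1 and a_6 = 0, rearrange to (I - Q) a = r where r[i] = P(i -> 1):
  [11/12, -1/3, -1/6, -1/3] . (a_2, a_3, a_4, a_5) = 1/12
  [-5/12, 2/3, -1/12, 0] . (a_2, a_3, a_4, a_5) = 1/12
  [0, -5/12, 11/12, -1/12] . (a_2, a_3, a_4, a_5) = 1/4
  [-1/12, -1/4, -1/12, 1] . (a_2, a_3, a_4, a_5) = 5/12

Solving yields:
  a_2 = 4399/6473
  a_3 = 4060/6473
  a_4 = 4012/6473
  a_5 = 4413/6473

Starting state is 5, so the absorption probability is a_5 = 4413/6473.

Answer: 4413/6473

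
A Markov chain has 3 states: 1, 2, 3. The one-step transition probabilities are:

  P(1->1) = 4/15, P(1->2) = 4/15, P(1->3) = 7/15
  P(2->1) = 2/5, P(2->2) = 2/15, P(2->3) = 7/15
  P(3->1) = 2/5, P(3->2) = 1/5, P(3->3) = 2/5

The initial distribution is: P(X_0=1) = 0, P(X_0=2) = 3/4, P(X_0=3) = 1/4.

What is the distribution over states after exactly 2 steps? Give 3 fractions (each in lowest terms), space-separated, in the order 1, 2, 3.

Propagating the distribution step by step (d_{t+1} = d_t * P):
d_0 = (1=0, 2=3/4, 3=1/4)
  d_1[1] = 0*4/15 + 3/4*2/5 + 1/4*2/5 = 2/5
  d_1[2] = 0*4/15 + 3/4*2/15 + 1/4*1/5 = 3/20
  d_1[3] = 0*7/15 + 3/4*7/15 + 1/4*2/5 = 9/20
d_1 = (1=2/5, 2=3/20, 3=9/20)
  d_2[1] = 2/5*4/15 + 3/20*2/5 + 9/20*2/5 = 26/75
  d_2[2] = 2/5*4/15 + 3/20*2/15 + 9/20*1/5 = 13/60
  d_2[3] = 2/5*7/15 + 3/20*7/15 + 9/20*2/5 = 131/300
d_2 = (1=26/75, 2=13/60, 3=131/300)

Answer: 26/75 13/60 131/300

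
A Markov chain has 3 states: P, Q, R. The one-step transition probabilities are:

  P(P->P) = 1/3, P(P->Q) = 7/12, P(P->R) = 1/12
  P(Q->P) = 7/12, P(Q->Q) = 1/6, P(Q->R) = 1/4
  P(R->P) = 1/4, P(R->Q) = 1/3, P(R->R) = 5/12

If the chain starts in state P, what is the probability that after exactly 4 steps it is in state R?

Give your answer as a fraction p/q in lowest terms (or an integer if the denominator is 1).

Computing P^4 by repeated multiplication:
P^1 =
  P: [1/3, 7/12, 1/12]
  Q: [7/12, 1/6, 1/4]
  R: [1/4, 1/3, 5/12]
P^2 =
  P: [17/36, 23/72, 5/24]
  Q: [17/48, 65/144, 7/36]
  R: [55/144, 49/144, 5/18]
P^3 =
  P: [19/48, 43/108, 89/432]
  Q: [743/1728, 599/1728, 193/864]
  R: [683/1728, 643/1728, 67/288]
P^4 =
  P: [2155/5184, 1897/5184, 283/1296]
  Q: [8323/20736, 7943/20736, 745/3456]
  R: [2813/6912, 7675/20736, 2311/10368]

(P^4)[P -> R] = 283/1296

Answer: 283/1296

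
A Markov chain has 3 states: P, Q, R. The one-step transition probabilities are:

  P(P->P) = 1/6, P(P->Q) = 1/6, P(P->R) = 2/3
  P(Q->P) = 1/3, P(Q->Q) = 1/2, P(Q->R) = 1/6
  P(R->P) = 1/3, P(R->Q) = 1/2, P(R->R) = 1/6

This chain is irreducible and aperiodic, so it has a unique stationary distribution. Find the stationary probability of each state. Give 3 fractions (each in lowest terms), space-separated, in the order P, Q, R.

The stationary distribution satisfies pi = pi * P, i.e.:
  pi_P = 1/6*pi_P + 1/3*pi_Q + 1/3*pi_R
  pi_Q = 1/6*pi_P + 1/2*pi_Q + 1/2*pi_R
  pi_R = 2/3*pi_P + 1/6*pi_Q + 1/6*pi_R
with normalization: pi_P + pi_Q + pi_R = 1.

Using the first 2 balance equations plus normalization, the linear system A*pi = b is:
  [-5/6, 1/3, 1/3] . pi = 0
  [1/6, -1/2, 1/2] . pi = 0
  [1, 1, 1] . pi = 1

Solving yields:
  pi_P = 2/7
  pi_Q = 17/42
  pi_R = 13/42

Verification (pi * P):
  2/7*1/6 + 17/42*1/3 + 13/42*1/3 = 2/7 = pi_P  (ok)
  2/7*1/6 + 17/42*1/2 + 13/42*1/2 = 17/42 = pi_Q  (ok)
  2/7*2/3 + 17/42*1/6 + 13/42*1/6 = 13/42 = pi_R  (ok)

Answer: 2/7 17/42 13/42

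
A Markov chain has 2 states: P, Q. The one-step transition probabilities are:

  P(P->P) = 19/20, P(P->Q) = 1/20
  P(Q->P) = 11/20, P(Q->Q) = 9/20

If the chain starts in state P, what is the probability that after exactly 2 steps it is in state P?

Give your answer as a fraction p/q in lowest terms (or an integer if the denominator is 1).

Computing P^2 by repeated multiplication:
P^1 =
  P: [19/20, 1/20]
  Q: [11/20, 9/20]
P^2 =
  P: [93/100, 7/100]
  Q: [77/100, 23/100]

(P^2)[P -> P] = 93/100

Answer: 93/100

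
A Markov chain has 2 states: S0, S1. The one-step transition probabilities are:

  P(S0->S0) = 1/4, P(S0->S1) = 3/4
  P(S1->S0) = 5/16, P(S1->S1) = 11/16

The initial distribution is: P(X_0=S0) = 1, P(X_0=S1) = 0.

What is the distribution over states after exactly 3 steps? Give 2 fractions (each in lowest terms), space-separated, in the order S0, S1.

Answer: 301/1024 723/1024

Derivation:
Propagating the distribution step by step (d_{t+1} = d_t * P):
d_0 = (S0=1, S1=0)
  d_1[S0] = 1*1/4 + 0*5/16 = 1/4
  d_1[S1] = 1*3/4 + 0*11/16 = 3/4
d_1 = (S0=1/4, S1=3/4)
  d_2[S0] = 1/4*1/4 + 3/4*5/16 = 19/64
  d_2[S1] = 1/4*3/4 + 3/4*11/16 = 45/64
d_2 = (S0=19/64, S1=45/64)
  d_3[S0] = 19/64*1/4 + 45/64*5/16 = 301/1024
  d_3[S1] = 19/64*3/4 + 45/64*11/16 = 723/1024
d_3 = (S0=301/1024, S1=723/1024)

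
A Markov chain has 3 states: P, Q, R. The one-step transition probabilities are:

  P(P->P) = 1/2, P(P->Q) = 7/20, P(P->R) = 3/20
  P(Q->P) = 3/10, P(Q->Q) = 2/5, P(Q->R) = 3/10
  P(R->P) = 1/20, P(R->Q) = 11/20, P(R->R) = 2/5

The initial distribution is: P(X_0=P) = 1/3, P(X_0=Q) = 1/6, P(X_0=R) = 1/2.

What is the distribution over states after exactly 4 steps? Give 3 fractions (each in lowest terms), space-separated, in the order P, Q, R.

Answer: 136393/480000 412027/960000 91729/320000

Derivation:
Propagating the distribution step by step (d_{t+1} = d_t * P):
d_0 = (P=1/3, Q=1/6, R=1/2)
  d_1[P] = 1/3*1/2 + 1/6*3/10 + 1/2*1/20 = 29/120
  d_1[Q] = 1/3*7/20 + 1/6*2/5 + 1/2*11/20 = 11/24
  d_1[R] = 1/3*3/20 + 1/6*3/10 + 1/2*2/5 = 3/10
d_1 = (P=29/120, Q=11/24, R=3/10)
  d_2[P] = 29/120*1/2 + 11/24*3/10 + 3/10*1/20 = 41/150
  d_2[Q] = 29/120*7/20 + 11/24*2/5 + 3/10*11/20 = 1039/2400
  d_2[R] = 29/120*3/20 + 11/24*3/10 + 3/10*2/5 = 47/160
d_2 = (P=41/150, Q=1039/2400, R=47/160)
  d_3[P] = 41/150*1/2 + 1039/2400*3/10 + 47/160*1/20 = 13499/48000
  d_3[Q] = 41/150*7/20 + 1039/2400*2/5 + 47/160*11/20 = 20659/48000
  d_3[R] = 41/150*3/20 + 1039/2400*3/10 + 47/160*2/5 = 2307/8000
d_3 = (P=13499/48000, Q=20659/48000, R=2307/8000)
  d_4[P] = 13499/48000*1/2 + 20659/48000*3/10 + 2307/8000*1/20 = 136393/480000
  d_4[Q] = 13499/48000*7/20 + 20659/48000*2/5 + 2307/8000*11/20 = 412027/960000
  d_4[R] = 13499/48000*3/20 + 20659/48000*3/10 + 2307/8000*2/5 = 91729/320000
d_4 = (P=136393/480000, Q=412027/960000, R=91729/320000)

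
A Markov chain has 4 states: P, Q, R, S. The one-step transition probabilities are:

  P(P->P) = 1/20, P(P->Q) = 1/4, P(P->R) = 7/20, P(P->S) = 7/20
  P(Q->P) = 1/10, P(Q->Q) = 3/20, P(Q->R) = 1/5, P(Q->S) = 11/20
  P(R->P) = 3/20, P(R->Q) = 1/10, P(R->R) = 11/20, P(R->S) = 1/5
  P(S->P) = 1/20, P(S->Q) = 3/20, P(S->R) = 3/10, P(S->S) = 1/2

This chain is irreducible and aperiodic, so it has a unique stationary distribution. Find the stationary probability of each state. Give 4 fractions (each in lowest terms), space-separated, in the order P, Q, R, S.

Answer: 565/5899 827/5899 2287/5899 2220/5899

Derivation:
The stationary distribution satisfies pi = pi * P, i.e.:
  pi_P = 1/20*pi_P + 1/10*pi_Q + 3/20*pi_R + 1/20*pi_S
  pi_Q = 1/4*pi_P + 3/20*pi_Q + 1/10*pi_R + 3/20*pi_S
  pi_R = 7/20*pi_P + 1/5*pi_Q + 11/20*pi_R + 3/10*pi_S
  pi_S = 7/20*pi_P + 11/20*pi_Q + 1/5*pi_R + 1/2*pi_S
with normalization: pi_P + pi_Q + pi_R + pi_S = 1.

Using the first 3 balance equations plus normalization, the linear system A*pi = b is:
  [-19/20, 1/10, 3/20, 1/20] . pi = 0
  [1/4, -17/20, 1/10, 3/20] . pi = 0
  [7/20, 1/5, -9/20, 3/10] . pi = 0
  [1, 1, 1, 1] . pi = 1

Solving yields:
  pi_P = 565/5899
  pi_Q = 827/5899
  pi_R = 2287/5899
  pi_S = 2220/5899

Verification (pi * P):
  565/5899*1/20 + 827/5899*1/10 + 2287/5899*3/20 + 2220/5899*1/20 = 565/5899 = pi_P  (ok)
  565/5899*1/4 + 827/5899*3/20 + 2287/5899*1/10 + 2220/5899*3/20 = 827/5899 = pi_Q  (ok)
  565/5899*7/20 + 827/5899*1/5 + 2287/5899*11/20 + 2220/5899*3/10 = 2287/5899 = pi_R  (ok)
  565/5899*7/20 + 827/5899*11/20 + 2287/5899*1/5 + 2220/5899*1/2 = 2220/5899 = pi_S  (ok)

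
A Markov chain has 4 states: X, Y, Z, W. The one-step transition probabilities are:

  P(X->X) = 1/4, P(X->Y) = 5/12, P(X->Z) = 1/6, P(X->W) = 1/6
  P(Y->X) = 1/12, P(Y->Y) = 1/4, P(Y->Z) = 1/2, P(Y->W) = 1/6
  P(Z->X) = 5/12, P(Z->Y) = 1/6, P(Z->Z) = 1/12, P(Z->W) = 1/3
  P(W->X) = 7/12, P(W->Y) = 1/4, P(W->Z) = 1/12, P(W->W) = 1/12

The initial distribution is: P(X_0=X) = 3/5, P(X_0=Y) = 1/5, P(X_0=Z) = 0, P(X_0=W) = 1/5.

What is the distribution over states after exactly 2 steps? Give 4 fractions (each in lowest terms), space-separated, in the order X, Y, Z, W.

Propagating the distribution step by step (d_{t+1} = d_t * P):
d_0 = (X=3/5, Y=1/5, Z=0, W=1/5)
  d_1[X] = 3/5*1/4 + 1/5*1/12 + 0*5/12 + 1/5*7/12 = 17/60
  d_1[Y] = 3/5*5/12 + 1/5*1/4 + 0*1/6 + 1/5*1/4 = 7/20
  d_1[Z] = 3/5*1/6 + 1/5*1/2 + 0*1/12 + 1/5*1/12 = 13/60
  d_1[W] = 3/5*1/6 + 1/5*1/6 + 0*1/3 + 1/5*1/12 = 3/20
d_1 = (X=17/60, Y=7/20, Z=13/60, W=3/20)
  d_2[X] = 17/60*1/4 + 7/20*1/12 + 13/60*5/12 + 3/20*7/12 = 5/18
  d_2[Y] = 17/60*5/12 + 7/20*1/4 + 13/60*1/6 + 3/20*1/4 = 67/240
  d_2[Z] = 17/60*1/6 + 7/20*1/2 + 13/60*1/12 + 3/20*1/12 = 91/360
  d_2[W] = 17/60*1/6 + 7/20*1/6 + 13/60*1/3 + 3/20*1/12 = 137/720
d_2 = (X=5/18, Y=67/240, Z=91/360, W=137/720)

Answer: 5/18 67/240 91/360 137/720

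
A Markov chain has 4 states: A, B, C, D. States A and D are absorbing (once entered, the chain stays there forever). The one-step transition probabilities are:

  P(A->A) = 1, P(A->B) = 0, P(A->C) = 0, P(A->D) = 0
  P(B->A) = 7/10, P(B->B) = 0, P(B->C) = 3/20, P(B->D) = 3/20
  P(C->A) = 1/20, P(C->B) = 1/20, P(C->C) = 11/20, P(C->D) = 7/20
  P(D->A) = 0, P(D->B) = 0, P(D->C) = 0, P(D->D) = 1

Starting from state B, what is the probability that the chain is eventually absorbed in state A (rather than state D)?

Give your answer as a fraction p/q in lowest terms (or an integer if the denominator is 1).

Answer: 43/59

Derivation:
Let a_i = P(absorbed in A | start in state i).
Boundary conditions: a_A = 1, a_D = 0.
For each transient state i, a_i = sum_j P(i->j) * a_j:
  a_B = 7/10*a_A + 0*a_B + 3/20*a_C + 3/20*a_D
  a_C = 1/20*a_A + 1/20*a_B + 11/20*a_C + 7/20*a_D

Substituting a_A = 1 and a_D = 0, rearrange to (I - Q) a = r where r[i] = P(i -> A):
  [1, -3/20] . (a_B, a_C) = 7/10
  [-1/20, 9/20] . (a_B, a_C) = 1/20

Solving yields:
  a_B = 43/59
  a_C = 34/177

Starting state is B, so the absorption probability is a_B = 43/59.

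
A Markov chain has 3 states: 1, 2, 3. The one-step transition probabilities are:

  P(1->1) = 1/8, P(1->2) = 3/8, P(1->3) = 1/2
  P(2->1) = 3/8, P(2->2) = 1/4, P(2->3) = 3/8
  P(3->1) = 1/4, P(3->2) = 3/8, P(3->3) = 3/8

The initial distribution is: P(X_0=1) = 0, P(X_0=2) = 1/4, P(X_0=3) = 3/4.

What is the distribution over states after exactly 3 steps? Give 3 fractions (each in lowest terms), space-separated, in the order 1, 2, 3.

Answer: 531/2048 683/2048 417/1024

Derivation:
Propagating the distribution step by step (d_{t+1} = d_t * P):
d_0 = (1=0, 2=1/4, 3=3/4)
  d_1[1] = 0*1/8 + 1/4*3/8 + 3/4*1/4 = 9/32
  d_1[2] = 0*3/8 + 1/4*1/4 + 3/4*3/8 = 11/32
  d_1[3] = 0*1/2 + 1/4*3/8 + 3/4*3/8 = 3/8
d_1 = (1=9/32, 2=11/32, 3=3/8)
  d_2[1] = 9/32*1/8 + 11/32*3/8 + 3/8*1/4 = 33/128
  d_2[2] = 9/32*3/8 + 11/32*1/4 + 3/8*3/8 = 85/256
  d_2[3] = 9/32*1/2 + 11/32*3/8 + 3/8*3/8 = 105/256
d_2 = (1=33/128, 2=85/256, 3=105/256)
  d_3[1] = 33/128*1/8 + 85/256*3/8 + 105/256*1/4 = 531/2048
  d_3[2] = 33/128*3/8 + 85/256*1/4 + 105/256*3/8 = 683/2048
  d_3[3] = 33/128*1/2 + 85/256*3/8 + 105/256*3/8 = 417/1024
d_3 = (1=531/2048, 2=683/2048, 3=417/1024)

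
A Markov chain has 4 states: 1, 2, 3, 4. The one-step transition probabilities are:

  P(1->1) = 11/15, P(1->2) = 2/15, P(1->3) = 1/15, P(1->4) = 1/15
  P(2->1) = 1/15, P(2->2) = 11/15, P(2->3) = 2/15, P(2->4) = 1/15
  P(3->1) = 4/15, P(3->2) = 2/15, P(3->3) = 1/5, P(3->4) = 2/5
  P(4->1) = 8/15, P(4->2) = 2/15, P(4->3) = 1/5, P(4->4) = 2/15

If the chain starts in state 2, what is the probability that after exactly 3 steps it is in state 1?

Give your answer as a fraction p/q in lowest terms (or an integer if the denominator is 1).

Answer: 883/3375

Derivation:
Computing P^3 by repeated multiplication:
P^1 =
  1: [11/15, 2/15, 1/15, 1/15]
  2: [1/15, 11/15, 2/15, 1/15]
  3: [4/15, 2/15, 1/5, 2/5]
  4: [8/15, 2/15, 1/5, 2/15]
P^2 =
  1: [3/5, 16/75, 7/75, 7/75]
  2: [38/225, 43/75, 32/225, 26/225]
  3: [106/225, 16/75, 7/45, 4/25]
  4: [118/225, 16/75, 3/25, 32/225]
P^3 =
  1: [119/225, 98/375, 119/1125, 13/125]
  2: [883/3375, 179/375, 94/675, 137/1125]
  3: [1642/3375, 98/375, 83/675, 436/3375]
  4: [38/75, 98/375, 391/3375, 392/3375]

(P^3)[2 -> 1] = 883/3375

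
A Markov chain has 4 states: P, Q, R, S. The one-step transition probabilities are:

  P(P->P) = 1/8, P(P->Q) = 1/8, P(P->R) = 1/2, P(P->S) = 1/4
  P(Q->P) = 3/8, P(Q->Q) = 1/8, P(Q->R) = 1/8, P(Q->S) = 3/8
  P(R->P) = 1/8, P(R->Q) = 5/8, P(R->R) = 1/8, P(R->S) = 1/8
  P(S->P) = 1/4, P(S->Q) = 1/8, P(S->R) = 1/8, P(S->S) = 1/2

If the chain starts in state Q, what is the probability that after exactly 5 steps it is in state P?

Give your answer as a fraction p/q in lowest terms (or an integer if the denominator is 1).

Answer: 7331/32768

Derivation:
Computing P^5 by repeated multiplication:
P^1 =
  P: [1/8, 1/8, 1/2, 1/4]
  Q: [3/8, 1/8, 1/8, 3/8]
  R: [1/8, 5/8, 1/8, 1/8]
  S: [1/4, 1/8, 1/8, 1/2]
P^2 =
  P: [3/16, 3/8, 11/64, 17/64]
  Q: [13/64, 3/16, 17/64, 11/32]
  R: [19/64, 3/16, 11/64, 11/32]
  S: [7/32, 3/16, 7/32, 3/8]
P^3 =
  P: [129/512, 27/128, 25/128, 175/512]
  Q: [55/256, 33/128, 103/512, 167/512]
  R: [55/256, 27/128, 121/512, 173/512]
  S: [7/32, 15/64, 53/256, 87/256]
P^4 =
  P: [903/4096, 57/256, 899/4096, 691/2048]
  Q: [943/4096, 231/1024, 421/2048, 1387/4096]
  R: [901/4096, 249/1024, 421/2048, 1357/4096]
  S: [463/2048, 117/512, 53/256, 693/2048]
P^5 =
  P: [3651/16384, 1923/8192, 6805/32768, 10969/32768]
  Q: [7331/32768, 933/4096, 6925/32768, 1381/4096]
  R: [7445/32768, 933/4096, 6799/32768, 2765/8192]
  S: [3677/16384, 117/512, 3437/16384, 2763/8192]

(P^5)[Q -> P] = 7331/32768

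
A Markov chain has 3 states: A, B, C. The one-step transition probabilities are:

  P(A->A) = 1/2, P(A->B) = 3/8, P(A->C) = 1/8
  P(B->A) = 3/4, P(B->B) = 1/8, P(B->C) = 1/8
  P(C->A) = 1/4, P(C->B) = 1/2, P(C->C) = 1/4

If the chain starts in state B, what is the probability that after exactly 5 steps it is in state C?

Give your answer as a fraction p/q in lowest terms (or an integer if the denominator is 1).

Computing P^5 by repeated multiplication:
P^1 =
  A: [1/2, 3/8, 1/8]
  B: [3/4, 1/8, 1/8]
  C: [1/4, 1/2, 1/4]
P^2 =
  A: [9/16, 19/64, 9/64]
  B: [1/2, 23/64, 9/64]
  C: [9/16, 9/32, 5/32]
P^3 =
  A: [69/128, 163/512, 73/512]
  B: [71/128, 155/512, 73/512]
  C: [17/32, 83/256, 37/256]
P^4 =
  A: [557/1024, 1283/4096, 585/4096]
  B: [553/1024, 1299/4096, 585/4096]
  C: [279/512, 639/2048, 293/2048]
P^5 =
  A: [4445/8192, 10307/32768, 4681/32768]
  B: [4453/8192, 10275/32768, 4681/32768]
  C: [2221/4096, 5159/16384, 2341/16384]

(P^5)[B -> C] = 4681/32768

Answer: 4681/32768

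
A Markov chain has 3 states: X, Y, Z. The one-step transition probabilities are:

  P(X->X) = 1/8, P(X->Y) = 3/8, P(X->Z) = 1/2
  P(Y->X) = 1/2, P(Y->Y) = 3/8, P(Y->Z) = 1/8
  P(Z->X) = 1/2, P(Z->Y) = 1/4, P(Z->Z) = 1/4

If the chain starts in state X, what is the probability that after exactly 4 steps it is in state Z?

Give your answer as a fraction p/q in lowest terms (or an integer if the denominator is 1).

Computing P^4 by repeated multiplication:
P^1 =
  X: [1/8, 3/8, 1/2]
  Y: [1/2, 3/8, 1/8]
  Z: [1/2, 1/4, 1/4]
P^2 =
  X: [29/64, 5/16, 15/64]
  Y: [5/16, 23/64, 21/64]
  Z: [5/16, 11/32, 11/32]
P^3 =
  X: [169/512, 177/512, 83/256]
  Y: [49/128, 171/512, 145/512]
  Z: [49/128, 85/256, 73/256]
P^4 =
  X: [1541/4096, 685/2048, 1185/4096]
  Y: [365/1024, 1391/4096, 1245/4096]
  Z: [365/1024, 695/2048, 623/2048]

(P^4)[X -> Z] = 1185/4096

Answer: 1185/4096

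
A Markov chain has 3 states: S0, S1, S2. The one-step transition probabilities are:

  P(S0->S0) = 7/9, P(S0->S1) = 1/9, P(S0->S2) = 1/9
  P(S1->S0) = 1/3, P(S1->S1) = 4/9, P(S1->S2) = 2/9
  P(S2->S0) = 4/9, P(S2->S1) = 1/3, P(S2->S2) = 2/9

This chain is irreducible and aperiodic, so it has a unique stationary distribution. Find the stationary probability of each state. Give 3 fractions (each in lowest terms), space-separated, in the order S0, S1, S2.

The stationary distribution satisfies pi = pi * P, i.e.:
  pi_S0 = 7/9*pi_S0 + 1/3*pi_S1 + 4/9*pi_S2
  pi_S1 = 1/9*pi_S0 + 4/9*pi_S1 + 1/3*pi_S2
  pi_S2 = 1/9*pi_S0 + 2/9*pi_S1 + 2/9*pi_S2
with normalization: pi_S0 + pi_S1 + pi_S2 = 1.

Using the first 2 balance equations plus normalization, the linear system A*pi = b is:
  [-2/9, 1/3, 4/9] . pi = 0
  [1/9, -5/9, 1/3] . pi = 0
  [1, 1, 1] . pi = 1

Solving yields:
  pi_S0 = 29/46
  pi_S1 = 5/23
  pi_S2 = 7/46

Verification (pi * P):
  29/46*7/9 + 5/23*1/3 + 7/46*4/9 = 29/46 = pi_S0  (ok)
  29/46*1/9 + 5/23*4/9 + 7/46*1/3 = 5/23 = pi_S1  (ok)
  29/46*1/9 + 5/23*2/9 + 7/46*2/9 = 7/46 = pi_S2  (ok)

Answer: 29/46 5/23 7/46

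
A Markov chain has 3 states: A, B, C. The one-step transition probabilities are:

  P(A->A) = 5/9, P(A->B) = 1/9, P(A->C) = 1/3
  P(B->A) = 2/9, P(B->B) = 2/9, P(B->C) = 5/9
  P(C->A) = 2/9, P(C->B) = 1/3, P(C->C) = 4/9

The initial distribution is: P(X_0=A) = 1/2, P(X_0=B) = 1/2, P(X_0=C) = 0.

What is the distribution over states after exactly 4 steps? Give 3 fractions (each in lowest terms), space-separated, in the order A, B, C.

Answer: 163/486 3049/13122 2836/6561

Derivation:
Propagating the distribution step by step (d_{t+1} = d_t * P):
d_0 = (A=1/2, B=1/2, C=0)
  d_1[A] = 1/2*5/9 + 1/2*2/9 + 0*2/9 = 7/18
  d_1[B] = 1/2*1/9 + 1/2*2/9 + 0*1/3 = 1/6
  d_1[C] = 1/2*1/3 + 1/2*5/9 + 0*4/9 = 4/9
d_1 = (A=7/18, B=1/6, C=4/9)
  d_2[A] = 7/18*5/9 + 1/6*2/9 + 4/9*2/9 = 19/54
  d_2[B] = 7/18*1/9 + 1/6*2/9 + 4/9*1/3 = 37/162
  d_2[C] = 7/18*1/3 + 1/6*5/9 + 4/9*4/9 = 34/81
d_2 = (A=19/54, B=37/162, C=34/81)
  d_3[A] = 19/54*5/9 + 37/162*2/9 + 34/81*2/9 = 55/162
  d_3[B] = 19/54*1/9 + 37/162*2/9 + 34/81*1/3 = 335/1458
  d_3[C] = 19/54*1/3 + 37/162*5/9 + 34/81*4/9 = 314/729
d_3 = (A=55/162, B=335/1458, C=314/729)
  d_4[A] = 55/162*5/9 + 335/1458*2/9 + 314/729*2/9 = 163/486
  d_4[B] = 55/162*1/9 + 335/1458*2/9 + 314/729*1/3 = 3049/13122
  d_4[C] = 55/162*1/3 + 335/1458*5/9 + 314/729*4/9 = 2836/6561
d_4 = (A=163/486, B=3049/13122, C=2836/6561)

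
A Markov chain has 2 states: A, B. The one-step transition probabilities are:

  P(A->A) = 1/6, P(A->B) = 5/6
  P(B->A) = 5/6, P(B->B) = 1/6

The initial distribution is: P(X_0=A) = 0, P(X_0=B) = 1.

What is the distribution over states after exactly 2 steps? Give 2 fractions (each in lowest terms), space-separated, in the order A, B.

Answer: 5/18 13/18

Derivation:
Propagating the distribution step by step (d_{t+1} = d_t * P):
d_0 = (A=0, B=1)
  d_1[A] = 0*1/6 + 1*5/6 = 5/6
  d_1[B] = 0*5/6 + 1*1/6 = 1/6
d_1 = (A=5/6, B=1/6)
  d_2[A] = 5/6*1/6 + 1/6*5/6 = 5/18
  d_2[B] = 5/6*5/6 + 1/6*1/6 = 13/18
d_2 = (A=5/18, B=13/18)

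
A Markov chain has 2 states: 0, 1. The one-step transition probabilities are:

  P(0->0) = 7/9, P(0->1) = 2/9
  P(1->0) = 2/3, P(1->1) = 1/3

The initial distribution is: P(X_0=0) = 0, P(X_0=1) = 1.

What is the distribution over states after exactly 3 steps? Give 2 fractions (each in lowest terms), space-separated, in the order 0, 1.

Propagating the distribution step by step (d_{t+1} = d_t * P):
d_0 = (0=0, 1=1)
  d_1[0] = 0*7/9 + 1*2/3 = 2/3
  d_1[1] = 0*2/9 + 1*1/3 = 1/3
d_1 = (0=2/3, 1=1/3)
  d_2[0] = 2/3*7/9 + 1/3*2/3 = 20/27
  d_2[1] = 2/3*2/9 + 1/3*1/3 = 7/27
d_2 = (0=20/27, 1=7/27)
  d_3[0] = 20/27*7/9 + 7/27*2/3 = 182/243
  d_3[1] = 20/27*2/9 + 7/27*1/3 = 61/243
d_3 = (0=182/243, 1=61/243)

Answer: 182/243 61/243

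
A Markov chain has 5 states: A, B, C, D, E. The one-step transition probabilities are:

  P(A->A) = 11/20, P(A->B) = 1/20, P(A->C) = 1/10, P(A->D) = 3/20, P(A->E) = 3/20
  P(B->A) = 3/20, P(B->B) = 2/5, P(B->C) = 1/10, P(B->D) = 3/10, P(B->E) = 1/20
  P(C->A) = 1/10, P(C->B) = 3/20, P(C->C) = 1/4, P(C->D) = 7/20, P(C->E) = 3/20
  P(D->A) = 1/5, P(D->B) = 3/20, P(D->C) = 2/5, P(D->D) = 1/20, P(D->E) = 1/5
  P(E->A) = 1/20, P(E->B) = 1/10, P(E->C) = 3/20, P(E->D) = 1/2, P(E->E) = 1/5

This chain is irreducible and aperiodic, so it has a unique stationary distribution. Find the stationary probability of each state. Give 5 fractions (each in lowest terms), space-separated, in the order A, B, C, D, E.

The stationary distribution satisfies pi = pi * P, i.e.:
  pi_A = 11/20*pi_A + 3/20*pi_B + 1/10*pi_C + 1/5*pi_D + 1/20*pi_E
  pi_B = 1/20*pi_A + 2/5*pi_B + 3/20*pi_C + 3/20*pi_D + 1/10*pi_E
  pi_C = 1/10*pi_A + 1/10*pi_B + 1/4*pi_C + 2/5*pi_D + 3/20*pi_E
  pi_D = 3/20*pi_A + 3/10*pi_B + 7/20*pi_C + 1/20*pi_D + 1/2*pi_E
  pi_E = 3/20*pi_A + 1/20*pi_B + 3/20*pi_C + 1/5*pi_D + 1/5*pi_E
with normalization: pi_A + pi_B + pi_C + pi_D + pi_E = 1.

Using the first 4 balance equations plus normalization, the linear system A*pi = b is:
  [-9/20, 3/20, 1/10, 1/5, 1/20] . pi = 0
  [1/20, -3/5, 3/20, 3/20, 1/10] . pi = 0
  [1/10, 1/10, -3/4, 2/5, 3/20] . pi = 0
  [3/20, 3/10, 7/20, -19/20, 1/2] . pi = 0
  [1, 1, 1, 1, 1] . pi = 1

Solving yields:
  pi_A = 42/185
  pi_B = 59/370
  pi_C = 79/370
  pi_D = 91/370
  pi_E = 57/370

Verification (pi * P):
  42/185*11/20 + 59/370*3/20 + 79/370*1/10 + 91/370*1/5 + 57/370*1/20 = 42/185 = pi_A  (ok)
  42/185*1/20 + 59/370*2/5 + 79/370*3/20 + 91/370*3/20 + 57/370*1/10 = 59/370 = pi_B  (ok)
  42/185*1/10 + 59/370*1/10 + 79/370*1/4 + 91/370*2/5 + 57/370*3/20 = 79/370 = pi_C  (ok)
  42/185*3/20 + 59/370*3/10 + 79/370*7/20 + 91/370*1/20 + 57/370*1/2 = 91/370 = pi_D  (ok)
  42/185*3/20 + 59/370*1/20 + 79/370*3/20 + 91/370*1/5 + 57/370*1/5 = 57/370 = pi_E  (ok)

Answer: 42/185 59/370 79/370 91/370 57/370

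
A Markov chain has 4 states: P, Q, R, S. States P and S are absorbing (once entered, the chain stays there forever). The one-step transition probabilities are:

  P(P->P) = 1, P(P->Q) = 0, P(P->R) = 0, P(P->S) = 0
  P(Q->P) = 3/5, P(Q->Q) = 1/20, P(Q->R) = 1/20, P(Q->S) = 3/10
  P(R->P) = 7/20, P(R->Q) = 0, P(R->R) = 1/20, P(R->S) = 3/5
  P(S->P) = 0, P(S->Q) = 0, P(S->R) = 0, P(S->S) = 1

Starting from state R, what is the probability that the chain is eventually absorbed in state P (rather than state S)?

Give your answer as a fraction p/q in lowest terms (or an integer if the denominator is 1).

Let a_i = P(absorbed in P | start in state i).
Boundary conditions: a_P = 1, a_S = 0.
For each transient state i, a_i = sum_j P(i->j) * a_j:
  a_Q = 3/5*a_P + 1/20*a_Q + 1/20*a_R + 3/10*a_S
  a_R = 7/20*a_P + 0*a_Q + 1/20*a_R + 3/5*a_S

Substituting a_P = 1 and a_S = 0, rearrange to (I - Q) a = r where r[i] = P(i -> P):
  [19/20, -1/20] . (a_Q, a_R) = 3/5
  [0, 19/20] . (a_Q, a_R) = 7/20

Solving yields:
  a_Q = 235/361
  a_R = 7/19

Starting state is R, so the absorption probability is a_R = 7/19.

Answer: 7/19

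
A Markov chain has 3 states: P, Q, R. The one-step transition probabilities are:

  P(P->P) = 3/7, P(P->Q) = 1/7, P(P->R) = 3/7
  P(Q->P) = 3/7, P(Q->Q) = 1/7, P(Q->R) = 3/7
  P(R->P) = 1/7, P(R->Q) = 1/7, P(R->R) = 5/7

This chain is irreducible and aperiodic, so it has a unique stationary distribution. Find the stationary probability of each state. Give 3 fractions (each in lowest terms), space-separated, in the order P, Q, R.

The stationary distribution satisfies pi = pi * P, i.e.:
  pi_P = 3/7*pi_P + 3/7*pi_Q + 1/7*pi_R
  pi_Q = 1/7*pi_P + 1/7*pi_Q + 1/7*pi_R
  pi_R = 3/7*pi_P + 3/7*pi_Q + 5/7*pi_R
with normalization: pi_P + pi_Q + pi_R = 1.

Using the first 2 balance equations plus normalization, the linear system A*pi = b is:
  [-4/7, 3/7, 1/7] . pi = 0
  [1/7, -6/7, 1/7] . pi = 0
  [1, 1, 1] . pi = 1

Solving yields:
  pi_P = 9/35
  pi_Q = 1/7
  pi_R = 3/5

Verification (pi * P):
  9/35*3/7 + 1/7*3/7 + 3/5*1/7 = 9/35 = pi_P  (ok)
  9/35*1/7 + 1/7*1/7 + 3/5*1/7 = 1/7 = pi_Q  (ok)
  9/35*3/7 + 1/7*3/7 + 3/5*5/7 = 3/5 = pi_R  (ok)

Answer: 9/35 1/7 3/5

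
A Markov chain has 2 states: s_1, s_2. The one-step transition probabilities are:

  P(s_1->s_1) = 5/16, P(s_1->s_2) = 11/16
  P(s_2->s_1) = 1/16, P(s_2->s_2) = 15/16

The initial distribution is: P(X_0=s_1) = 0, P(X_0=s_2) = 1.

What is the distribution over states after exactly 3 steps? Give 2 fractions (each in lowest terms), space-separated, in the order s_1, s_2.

Propagating the distribution step by step (d_{t+1} = d_t * P):
d_0 = (s_1=0, s_2=1)
  d_1[s_1] = 0*5/16 + 1*1/16 = 1/16
  d_1[s_2] = 0*11/16 + 1*15/16 = 15/16
d_1 = (s_1=1/16, s_2=15/16)
  d_2[s_1] = 1/16*5/16 + 15/16*1/16 = 5/64
  d_2[s_2] = 1/16*11/16 + 15/16*15/16 = 59/64
d_2 = (s_1=5/64, s_2=59/64)
  d_3[s_1] = 5/64*5/16 + 59/64*1/16 = 21/256
  d_3[s_2] = 5/64*11/16 + 59/64*15/16 = 235/256
d_3 = (s_1=21/256, s_2=235/256)

Answer: 21/256 235/256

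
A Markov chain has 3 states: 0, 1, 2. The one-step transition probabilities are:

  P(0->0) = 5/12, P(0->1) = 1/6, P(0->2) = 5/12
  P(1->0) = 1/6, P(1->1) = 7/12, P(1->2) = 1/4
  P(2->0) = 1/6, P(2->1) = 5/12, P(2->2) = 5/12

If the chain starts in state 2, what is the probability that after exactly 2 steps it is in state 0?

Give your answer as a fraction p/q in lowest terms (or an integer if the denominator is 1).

Answer: 5/24

Derivation:
Computing P^2 by repeated multiplication:
P^1 =
  0: [5/12, 1/6, 5/12]
  1: [1/6, 7/12, 1/4]
  2: [1/6, 5/12, 5/12]
P^2 =
  0: [13/48, 49/144, 7/18]
  1: [5/24, 17/36, 23/72]
  2: [5/24, 4/9, 25/72]

(P^2)[2 -> 0] = 5/24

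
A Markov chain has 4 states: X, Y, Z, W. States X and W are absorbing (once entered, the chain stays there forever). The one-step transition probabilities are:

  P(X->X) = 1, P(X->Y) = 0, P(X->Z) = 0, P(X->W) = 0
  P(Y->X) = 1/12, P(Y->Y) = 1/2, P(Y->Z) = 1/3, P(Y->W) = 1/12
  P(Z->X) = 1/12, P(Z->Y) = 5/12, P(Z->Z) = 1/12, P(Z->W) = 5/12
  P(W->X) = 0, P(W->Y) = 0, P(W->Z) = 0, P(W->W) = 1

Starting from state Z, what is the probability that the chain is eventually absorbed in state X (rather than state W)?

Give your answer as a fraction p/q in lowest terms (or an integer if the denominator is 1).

Let a_i = P(absorbed in X | start in state i).
Boundary conditions: a_X = 1, a_W = 0.
For each transient state i, a_i = sum_j P(i->j) * a_j:
  a_Y = 1/12*a_X + 1/2*a_Y + 1/3*a_Z + 1/12*a_W
  a_Z = 1/12*a_X + 5/12*a_Y + 1/12*a_Z + 5/12*a_W

Substituting a_X = 1 and a_W = 0, rearrange to (I - Q) a = r where r[i] = P(i -> X):
  [1/2, -1/3] . (a_Y, a_Z) = 1/12
  [-5/12, 11/12] . (a_Y, a_Z) = 1/12

Solving yields:
  a_Y = 15/46
  a_Z = 11/46

Starting state is Z, so the absorption probability is a_Z = 11/46.

Answer: 11/46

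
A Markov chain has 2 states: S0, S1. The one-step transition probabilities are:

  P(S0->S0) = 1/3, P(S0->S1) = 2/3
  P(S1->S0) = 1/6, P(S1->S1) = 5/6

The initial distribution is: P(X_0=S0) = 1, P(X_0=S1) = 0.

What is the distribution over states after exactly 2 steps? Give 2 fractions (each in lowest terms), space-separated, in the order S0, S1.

Answer: 2/9 7/9

Derivation:
Propagating the distribution step by step (d_{t+1} = d_t * P):
d_0 = (S0=1, S1=0)
  d_1[S0] = 1*1/3 + 0*1/6 = 1/3
  d_1[S1] = 1*2/3 + 0*5/6 = 2/3
d_1 = (S0=1/3, S1=2/3)
  d_2[S0] = 1/3*1/3 + 2/3*1/6 = 2/9
  d_2[S1] = 1/3*2/3 + 2/3*5/6 = 7/9
d_2 = (S0=2/9, S1=7/9)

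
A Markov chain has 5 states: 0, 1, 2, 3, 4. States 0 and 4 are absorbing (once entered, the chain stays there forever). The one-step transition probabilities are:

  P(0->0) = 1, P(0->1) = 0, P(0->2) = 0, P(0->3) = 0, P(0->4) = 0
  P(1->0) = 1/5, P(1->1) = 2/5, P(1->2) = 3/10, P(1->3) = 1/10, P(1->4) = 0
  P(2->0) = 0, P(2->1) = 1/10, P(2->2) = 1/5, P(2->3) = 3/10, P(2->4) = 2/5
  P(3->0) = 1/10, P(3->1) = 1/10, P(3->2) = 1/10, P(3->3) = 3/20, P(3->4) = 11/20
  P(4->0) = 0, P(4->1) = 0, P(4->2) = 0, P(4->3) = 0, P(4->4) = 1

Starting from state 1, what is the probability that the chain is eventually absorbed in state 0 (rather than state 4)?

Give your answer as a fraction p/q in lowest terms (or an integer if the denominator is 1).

Let a_i = P(absorbed in 0 | start in state i).
Boundary conditions: a_0 = 1, a_4 = 0.
For each transient state i, a_i = sum_j P(i->j) * a_j:
  a_1 = 1/5*a_0 + 2/5*a_1 + 3/10*a_2 + 1/10*a_3 + 0*a_4
  a_2 = 0*a_0 + 1/10*a_1 + 1/5*a_2 + 3/10*a_3 + 2/5*a_4
  a_3 = 1/10*a_0 + 1/10*a_1 + 1/10*a_2 + 3/20*a_3 + 11/20*a_4

Substituting a_0 = 1 and a_4 = 0, rearrange to (I - Q) a = r where r[i] = P(i -> 0):
  [3/5, -3/10, -1/10] . (a_1, a_2, a_3) = 1/5
  [-1/10, 4/5, -3/10] . (a_1, a_2, a_3) = 0
  [-1/10, -1/10, 17/20] . (a_1, a_2, a_3) = 1/10

Solving yields:
  a_1 = 14/33
  a_2 = 4/33
  a_3 = 2/11

Starting state is 1, so the absorption probability is a_1 = 14/33.

Answer: 14/33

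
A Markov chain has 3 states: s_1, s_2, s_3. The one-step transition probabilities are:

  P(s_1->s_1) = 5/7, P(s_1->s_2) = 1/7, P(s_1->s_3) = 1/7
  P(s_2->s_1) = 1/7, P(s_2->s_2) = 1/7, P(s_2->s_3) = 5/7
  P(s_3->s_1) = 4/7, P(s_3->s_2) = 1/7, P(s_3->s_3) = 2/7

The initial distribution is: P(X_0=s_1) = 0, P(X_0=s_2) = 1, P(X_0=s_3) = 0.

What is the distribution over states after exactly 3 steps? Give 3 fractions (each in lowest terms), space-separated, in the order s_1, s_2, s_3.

Propagating the distribution step by step (d_{t+1} = d_t * P):
d_0 = (s_1=0, s_2=1, s_3=0)
  d_1[s_1] = 0*5/7 + 1*1/7 + 0*4/7 = 1/7
  d_1[s_2] = 0*1/7 + 1*1/7 + 0*1/7 = 1/7
  d_1[s_3] = 0*1/7 + 1*5/7 + 0*2/7 = 5/7
d_1 = (s_1=1/7, s_2=1/7, s_3=5/7)
  d_2[s_1] = 1/7*5/7 + 1/7*1/7 + 5/7*4/7 = 26/49
  d_2[s_2] = 1/7*1/7 + 1/7*1/7 + 5/7*1/7 = 1/7
  d_2[s_3] = 1/7*1/7 + 1/7*5/7 + 5/7*2/7 = 16/49
d_2 = (s_1=26/49, s_2=1/7, s_3=16/49)
  d_3[s_1] = 26/49*5/7 + 1/7*1/7 + 16/49*4/7 = 201/343
  d_3[s_2] = 26/49*1/7 + 1/7*1/7 + 16/49*1/7 = 1/7
  d_3[s_3] = 26/49*1/7 + 1/7*5/7 + 16/49*2/7 = 93/343
d_3 = (s_1=201/343, s_2=1/7, s_3=93/343)

Answer: 201/343 1/7 93/343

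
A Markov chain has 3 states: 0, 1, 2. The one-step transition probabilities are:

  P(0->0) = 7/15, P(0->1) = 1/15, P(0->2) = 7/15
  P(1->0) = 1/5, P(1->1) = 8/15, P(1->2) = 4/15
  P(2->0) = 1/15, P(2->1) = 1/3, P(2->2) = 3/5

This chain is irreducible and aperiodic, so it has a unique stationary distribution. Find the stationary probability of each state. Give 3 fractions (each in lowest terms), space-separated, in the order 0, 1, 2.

Answer: 11/58 41/116 53/116

Derivation:
The stationary distribution satisfies pi = pi * P, i.e.:
  pi_0 = 7/15*pi_0 + 1/5*pi_1 + 1/15*pi_2
  pi_1 = 1/15*pi_0 + 8/15*pi_1 + 1/3*pi_2
  pi_2 = 7/15*pi_0 + 4/15*pi_1 + 3/5*pi_2
with normalization: pi_0 + pi_1 + pi_2 = 1.

Using the first 2 balance equations plus normalization, the linear system A*pi = b is:
  [-8/15, 1/5, 1/15] . pi = 0
  [1/15, -7/15, 1/3] . pi = 0
  [1, 1, 1] . pi = 1

Solving yields:
  pi_0 = 11/58
  pi_1 = 41/116
  pi_2 = 53/116

Verification (pi * P):
  11/58*7/15 + 41/116*1/5 + 53/116*1/15 = 11/58 = pi_0  (ok)
  11/58*1/15 + 41/116*8/15 + 53/116*1/3 = 41/116 = pi_1  (ok)
  11/58*7/15 + 41/116*4/15 + 53/116*3/5 = 53/116 = pi_2  (ok)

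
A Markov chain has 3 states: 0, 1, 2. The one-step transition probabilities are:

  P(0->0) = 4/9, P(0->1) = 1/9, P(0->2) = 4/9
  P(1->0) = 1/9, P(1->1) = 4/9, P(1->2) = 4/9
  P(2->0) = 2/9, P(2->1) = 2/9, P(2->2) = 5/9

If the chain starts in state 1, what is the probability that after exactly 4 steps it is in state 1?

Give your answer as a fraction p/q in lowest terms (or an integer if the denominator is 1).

Answer: 1681/6561

Derivation:
Computing P^4 by repeated multiplication:
P^1 =
  0: [4/9, 1/9, 4/9]
  1: [1/9, 4/9, 4/9]
  2: [2/9, 2/9, 5/9]
P^2 =
  0: [25/81, 16/81, 40/81]
  1: [16/81, 25/81, 40/81]
  2: [20/81, 20/81, 41/81]
P^3 =
  0: [196/729, 169/729, 364/729]
  1: [169/729, 196/729, 364/729]
  2: [182/729, 182/729, 365/729]
P^4 =
  0: [1681/6561, 1600/6561, 3280/6561]
  1: [1600/6561, 1681/6561, 3280/6561]
  2: [1640/6561, 1640/6561, 3281/6561]

(P^4)[1 -> 1] = 1681/6561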